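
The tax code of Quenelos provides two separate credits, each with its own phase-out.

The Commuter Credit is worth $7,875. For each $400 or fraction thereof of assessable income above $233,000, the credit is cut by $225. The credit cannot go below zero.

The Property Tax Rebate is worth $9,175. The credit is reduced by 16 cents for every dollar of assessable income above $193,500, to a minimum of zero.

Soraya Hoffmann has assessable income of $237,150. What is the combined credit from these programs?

Commuter Credit: income exceeds $233,000 by $4,150, which is 11 full-or-partial $400 increments; reduction = 11 × $225 = $2,475, leaving $5,400.
Property Tax Rebate: 16% of the $43,650 excess over $193,500 is $6,984; credit = $9,175 − $6,984 = $2,191.
Total: $5,400 + $2,191 = $7,591.

$7,591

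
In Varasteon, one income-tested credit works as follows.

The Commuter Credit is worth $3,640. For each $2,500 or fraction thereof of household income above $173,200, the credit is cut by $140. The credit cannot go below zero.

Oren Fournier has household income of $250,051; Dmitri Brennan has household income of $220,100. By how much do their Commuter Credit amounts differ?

Oren ($250,051): Commuter Credit: income exceeds $173,200 by $76,851 → 31 increments × $140 = $4,340 ≥ base, so the credit is $0.
Dmitri ($220,100): Commuter Credit: income exceeds $173,200 by $46,900, which is 19 full-or-partial $2,500 increments; reduction = 19 × $140 = $2,660, leaving $980.
Difference: |$0 − $980| = $980.

$980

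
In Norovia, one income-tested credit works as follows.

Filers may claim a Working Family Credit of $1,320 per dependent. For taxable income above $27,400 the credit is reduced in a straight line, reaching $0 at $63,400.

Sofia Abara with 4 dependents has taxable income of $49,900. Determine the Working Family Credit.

$1,980

Working Family Credit: base = 4 × $1,320 = $5,280. $49,900 is $22,500 into a $36,000 phase-out range, leaving 13,500/36,000 of the credit: $5,280 × 13,500/36,000 = $1,980.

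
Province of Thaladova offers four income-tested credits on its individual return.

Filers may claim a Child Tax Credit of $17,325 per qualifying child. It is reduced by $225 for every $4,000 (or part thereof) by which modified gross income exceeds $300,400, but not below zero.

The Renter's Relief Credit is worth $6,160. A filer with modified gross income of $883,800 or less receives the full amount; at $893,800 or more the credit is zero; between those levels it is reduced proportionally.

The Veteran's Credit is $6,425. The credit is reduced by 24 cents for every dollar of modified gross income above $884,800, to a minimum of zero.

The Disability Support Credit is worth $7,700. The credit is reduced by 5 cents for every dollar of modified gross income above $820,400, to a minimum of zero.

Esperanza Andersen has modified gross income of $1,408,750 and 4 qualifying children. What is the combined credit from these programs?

$6,750

Child Tax Credit: base = 4 × $17,325 = $69,300. income exceeds $300,400 by $1,108,350, which is 278 full-or-partial $4,000 increments; reduction = 278 × $225 = $62,550, leaving $6,750.
Renter's Relief Credit: $1,408,750 is at or above $893,800, so the credit is $0.
Veteran's Credit: 24% of the $523,950 excess over $884,800 is $125,748 ≥ base, so the credit is $0.
Disability Support Credit: 5% of the $588,350 excess over $820,400 is $29,417.50 ≥ base, so the credit is $0.
Total: $6,750 + $0 + $0 + $0 = $6,750.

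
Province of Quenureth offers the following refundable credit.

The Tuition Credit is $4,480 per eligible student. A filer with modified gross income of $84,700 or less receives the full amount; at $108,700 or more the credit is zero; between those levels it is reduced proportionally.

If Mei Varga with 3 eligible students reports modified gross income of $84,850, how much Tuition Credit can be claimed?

$13,356

Tuition Credit: base = 3 × $4,480 = $13,440. $84,850 is $150 into a $24,000 phase-out range, leaving 23,850/24,000 of the credit: $13,440 × 23,850/24,000 = $13,356.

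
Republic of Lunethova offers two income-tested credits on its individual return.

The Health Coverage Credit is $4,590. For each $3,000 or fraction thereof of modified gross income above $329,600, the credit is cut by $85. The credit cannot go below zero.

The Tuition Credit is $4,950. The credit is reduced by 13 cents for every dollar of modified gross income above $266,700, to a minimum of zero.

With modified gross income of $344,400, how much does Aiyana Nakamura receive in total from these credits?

Health Coverage Credit: income exceeds $329,600 by $14,800, which is 5 full-or-partial $3,000 increments; reduction = 5 × $85 = $425, leaving $4,165.
Tuition Credit: 13% of the $77,700 excess over $266,700 is $10,101 ≥ base, so the credit is $0.
Total: $4,165 + $0 = $4,165.

$4,165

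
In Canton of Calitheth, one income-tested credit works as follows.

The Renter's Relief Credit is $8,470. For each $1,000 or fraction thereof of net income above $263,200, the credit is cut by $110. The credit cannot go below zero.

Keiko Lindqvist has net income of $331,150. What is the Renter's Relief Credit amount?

Renter's Relief Credit: income exceeds $263,200 by $67,950, which is 68 full-or-partial $1,000 increments; reduction = 68 × $110 = $7,480, leaving $990.

$990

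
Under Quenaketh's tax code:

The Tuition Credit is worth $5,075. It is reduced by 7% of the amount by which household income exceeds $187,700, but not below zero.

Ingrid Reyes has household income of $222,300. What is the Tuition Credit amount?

Tuition Credit: 7% of the $34,600 excess over $187,700 is $2,422; credit = $5,075 − $2,422 = $2,653.

$2,653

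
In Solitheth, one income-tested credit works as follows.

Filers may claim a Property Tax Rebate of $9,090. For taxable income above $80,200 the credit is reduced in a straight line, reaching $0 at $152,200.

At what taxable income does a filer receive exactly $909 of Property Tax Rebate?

$145,000

$909 is 909/9,090 of the full $9,090, so 8,181/9,090 of the $72,000 range has been used: income = $80,200 + $72,000 × 8,181/9,090 = $145,000.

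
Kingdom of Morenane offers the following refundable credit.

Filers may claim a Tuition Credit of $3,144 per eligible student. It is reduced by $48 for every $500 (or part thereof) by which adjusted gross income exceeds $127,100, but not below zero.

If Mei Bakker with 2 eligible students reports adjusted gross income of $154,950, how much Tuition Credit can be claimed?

Tuition Credit: base = 2 × $3,144 = $6,288. income exceeds $127,100 by $27,850, which is 56 full-or-partial $500 increments; reduction = 56 × $48 = $2,688, leaving $3,600.

$3,600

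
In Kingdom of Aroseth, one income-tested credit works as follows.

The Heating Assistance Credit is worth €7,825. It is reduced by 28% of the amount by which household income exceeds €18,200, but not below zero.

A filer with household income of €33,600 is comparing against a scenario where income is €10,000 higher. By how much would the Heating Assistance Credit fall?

€2,800

At €33,600 — 28% of the €15,400 excess over €18,200 is €4,312; credit = €7,825 − €4,312 = €3,513.
At €43,600 — 28% of the €25,400 excess over €18,200 is €7,112; credit = €7,825 − €7,112 = €713.
Lost: €3,513 − €713 = €2,800.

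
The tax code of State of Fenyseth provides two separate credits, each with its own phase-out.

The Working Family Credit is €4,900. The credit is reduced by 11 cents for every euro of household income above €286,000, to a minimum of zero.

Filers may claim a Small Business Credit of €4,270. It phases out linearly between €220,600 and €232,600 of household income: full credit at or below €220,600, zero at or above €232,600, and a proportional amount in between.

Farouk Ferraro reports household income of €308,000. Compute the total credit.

€2,480

Working Family Credit: 11% of the €22,000 excess over €286,000 is €2,420; credit = €4,900 − €2,420 = €2,480.
Small Business Credit: €308,000 is at or above €232,600, so the credit is €0.
Total: €2,480 + €0 = €2,480.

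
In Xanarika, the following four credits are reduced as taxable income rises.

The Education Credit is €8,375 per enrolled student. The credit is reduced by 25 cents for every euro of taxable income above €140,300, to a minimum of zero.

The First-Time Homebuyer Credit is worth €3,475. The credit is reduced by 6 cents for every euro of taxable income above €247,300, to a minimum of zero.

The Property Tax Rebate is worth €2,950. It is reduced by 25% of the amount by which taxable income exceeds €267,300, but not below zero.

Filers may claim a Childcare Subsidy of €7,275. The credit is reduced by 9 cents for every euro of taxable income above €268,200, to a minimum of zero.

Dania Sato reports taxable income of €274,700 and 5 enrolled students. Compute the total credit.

Education Credit: base = 5 × €8,375 = €41,875. 25% of the €134,400 excess over €140,300 is €33,600; credit = €41,875 − €33,600 = €8,275.
First-Time Homebuyer Credit: 6% of the €27,400 excess over €247,300 is €1,644; credit = €3,475 − €1,644 = €1,831.
Property Tax Rebate: 25% of the €7,400 excess over €267,300 is €1,850; credit = €2,950 − €1,850 = €1,100.
Childcare Subsidy: 9% of the €6,500 excess over €268,200 is €585; credit = €7,275 − €585 = €6,690.
Total: €8,275 + €1,831 + €1,100 + €6,690 = €17,896.

€17,896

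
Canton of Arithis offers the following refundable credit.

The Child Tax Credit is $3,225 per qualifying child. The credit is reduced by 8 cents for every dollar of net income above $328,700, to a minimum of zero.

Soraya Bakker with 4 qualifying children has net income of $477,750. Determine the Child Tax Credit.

Child Tax Credit: base = 4 × $3,225 = $12,900. 8% of the $149,050 excess over $328,700 is $11,924; credit = $12,900 − $11,924 = $976.

$976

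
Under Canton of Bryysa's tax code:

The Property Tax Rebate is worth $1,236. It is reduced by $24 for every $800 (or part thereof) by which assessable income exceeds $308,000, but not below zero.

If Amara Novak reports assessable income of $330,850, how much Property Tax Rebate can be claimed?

$540

Property Tax Rebate: income exceeds $308,000 by $22,850, which is 29 full-or-partial $800 increments; reduction = 29 × $24 = $696, leaving $540.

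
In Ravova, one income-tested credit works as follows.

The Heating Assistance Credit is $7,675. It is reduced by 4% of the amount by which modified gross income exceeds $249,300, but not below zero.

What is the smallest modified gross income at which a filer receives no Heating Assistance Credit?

The credit falls by 4% of each dollar above $249,300, so it reaches zero when the excess is $7,675 / 4% = $191,875: income = $249,300 + $191,875 = $441,175.

$441,175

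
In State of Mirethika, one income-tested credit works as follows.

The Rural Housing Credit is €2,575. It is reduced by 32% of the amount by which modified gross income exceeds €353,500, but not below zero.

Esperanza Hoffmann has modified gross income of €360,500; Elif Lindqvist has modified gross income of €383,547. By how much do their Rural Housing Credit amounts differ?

€335

Esperanza (€360,500): Rural Housing Credit: 32% of the €7,000 excess over €353,500 is €2,240; credit = €2,575 − €2,240 = €335.
Elif (€383,547): Rural Housing Credit: 32% of the €30,047 excess over €353,500 is €9,615.04 ≥ base, so the credit is €0.
Difference: |€335 − €0| = €335.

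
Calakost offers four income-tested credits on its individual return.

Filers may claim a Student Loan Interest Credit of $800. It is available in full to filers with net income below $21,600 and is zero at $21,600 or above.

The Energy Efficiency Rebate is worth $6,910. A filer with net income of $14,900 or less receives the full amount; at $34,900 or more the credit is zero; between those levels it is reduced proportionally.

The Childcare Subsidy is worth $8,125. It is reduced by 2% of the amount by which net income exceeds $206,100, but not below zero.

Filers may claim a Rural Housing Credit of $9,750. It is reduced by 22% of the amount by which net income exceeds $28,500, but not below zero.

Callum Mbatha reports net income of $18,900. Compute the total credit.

$24,203

Student Loan Interest Credit: $18,900 is below the $21,600 cutoff, so the full $800 applies.
Energy Efficiency Rebate: $18,900 is $4,000 into a $20,000 phase-out range, leaving 16,000/20,000 of the credit: $6,910 × 16,000/20,000 = $5,528.
Childcare Subsidy: $18,900 is at or below the $206,100 threshold, so the full $8,125 applies.
Rural Housing Credit: $18,900 is at or below the $28,500 threshold, so the full $9,750 applies.
Total: $800 + $5,528 + $8,125 + $9,750 = $24,203.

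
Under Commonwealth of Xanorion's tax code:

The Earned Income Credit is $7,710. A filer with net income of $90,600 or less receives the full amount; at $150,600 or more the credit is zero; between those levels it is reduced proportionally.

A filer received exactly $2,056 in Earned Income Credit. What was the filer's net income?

$134,600

$2,056 is 2,056/7,710 of the full $7,710, so 5,654/7,710 of the $60,000 range has been used: income = $90,600 + $60,000 × 5,654/7,710 = $134,600.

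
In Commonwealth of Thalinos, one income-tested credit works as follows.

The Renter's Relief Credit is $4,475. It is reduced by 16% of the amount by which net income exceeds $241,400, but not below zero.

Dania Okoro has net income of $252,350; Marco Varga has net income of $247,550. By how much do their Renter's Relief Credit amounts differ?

Dania ($252,350): Renter's Relief Credit: 16% of the $10,950 excess over $241,400 is $1,752; credit = $4,475 − $1,752 = $2,723.
Marco ($247,550): Renter's Relief Credit: 16% of the $6,150 excess over $241,400 is $984; credit = $4,475 − $984 = $3,491.
Difference: |$2,723 − $3,491| = $768.

$768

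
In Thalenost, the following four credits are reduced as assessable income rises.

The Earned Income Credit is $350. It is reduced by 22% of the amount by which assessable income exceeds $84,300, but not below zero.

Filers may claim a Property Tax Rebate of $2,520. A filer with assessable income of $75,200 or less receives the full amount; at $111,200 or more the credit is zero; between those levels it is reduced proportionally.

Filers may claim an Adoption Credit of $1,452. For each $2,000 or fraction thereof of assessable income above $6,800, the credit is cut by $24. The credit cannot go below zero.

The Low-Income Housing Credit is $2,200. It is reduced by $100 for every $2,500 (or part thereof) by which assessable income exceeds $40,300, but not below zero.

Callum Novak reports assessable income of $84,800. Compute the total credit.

Earned Income Credit: 22% of the $500 excess over $84,300 is $110; credit = $350 − $110 = $240.
Property Tax Rebate: $84,800 is $9,600 into a $36,000 phase-out range, leaving 26,400/36,000 of the credit: $2,520 × 26,400/36,000 = $1,848.
Adoption Credit: income exceeds $6,800 by $78,000, which is 39 full-or-partial $2,000 increments; reduction = 39 × $24 = $936, leaving $516.
Low-Income Housing Credit: income exceeds $40,300 by $44,500, which is 18 full-or-partial $2,500 increments; reduction = 18 × $100 = $1,800, leaving $400.
Total: $240 + $1,848 + $516 + $400 = $3,004.

$3,004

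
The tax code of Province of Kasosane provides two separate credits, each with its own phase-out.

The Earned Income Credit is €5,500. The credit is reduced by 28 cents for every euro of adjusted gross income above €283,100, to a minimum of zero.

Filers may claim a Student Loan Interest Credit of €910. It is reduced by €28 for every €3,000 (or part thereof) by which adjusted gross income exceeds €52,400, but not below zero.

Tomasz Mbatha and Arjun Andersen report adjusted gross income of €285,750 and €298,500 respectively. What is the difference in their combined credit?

€3,570

Tomasz (€285,750): Earned Income Credit: 28% of the €2,650 excess over €283,100 is €742; credit = €5,500 − €742 = €4,758. Student Loan Interest Credit: income exceeds €52,400 by €233,350 → 78 increments × €28 = €2,184 ≥ base, so the credit is €0. total €4,758 + €0 = €4,758
Arjun (€298,500): Earned Income Credit: 28% of the €15,400 excess over €283,100 is €4,312; credit = €5,500 − €4,312 = €1,188. Student Loan Interest Credit: income exceeds €52,400 by €246,100 → 83 increments × €28 = €2,324 ≥ base, so the credit is €0. total €1,188 + €0 = €1,188
Difference: |€4,758 − €1,188| = €3,570.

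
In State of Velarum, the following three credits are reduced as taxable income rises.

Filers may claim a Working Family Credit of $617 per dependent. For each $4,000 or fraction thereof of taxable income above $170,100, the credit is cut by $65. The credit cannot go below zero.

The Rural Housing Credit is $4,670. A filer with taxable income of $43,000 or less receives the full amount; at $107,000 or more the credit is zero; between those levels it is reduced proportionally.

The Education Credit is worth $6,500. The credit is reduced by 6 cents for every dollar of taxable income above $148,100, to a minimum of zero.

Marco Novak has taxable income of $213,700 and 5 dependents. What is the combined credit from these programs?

$4,934

Working Family Credit: base = 5 × $617 = $3,085. income exceeds $170,100 by $43,600, which is 11 full-or-partial $4,000 increments; reduction = 11 × $65 = $715, leaving $2,370.
Rural Housing Credit: $213,700 is at or above $107,000, so the credit is $0.
Education Credit: 6% of the $65,600 excess over $148,100 is $3,936; credit = $6,500 − $3,936 = $2,564.
Total: $2,370 + $0 + $2,564 = $4,934.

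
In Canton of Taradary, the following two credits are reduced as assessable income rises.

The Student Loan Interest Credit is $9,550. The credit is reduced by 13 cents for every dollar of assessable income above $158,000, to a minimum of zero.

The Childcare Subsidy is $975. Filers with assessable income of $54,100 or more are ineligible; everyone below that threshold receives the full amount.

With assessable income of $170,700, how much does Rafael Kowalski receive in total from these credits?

$7,899

Student Loan Interest Credit: 13% of the $12,700 excess over $158,000 is $1,651; credit = $9,550 − $1,651 = $7,899.
Childcare Subsidy: $170,700 meets or exceeds the $54,100 cutoff, so the credit is $0.
Total: $7,899 + $0 = $7,899.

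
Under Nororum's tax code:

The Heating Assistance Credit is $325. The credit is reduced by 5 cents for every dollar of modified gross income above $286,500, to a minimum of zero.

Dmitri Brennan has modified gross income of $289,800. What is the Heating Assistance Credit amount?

Heating Assistance Credit: 5% of the $3,300 excess over $286,500 is $165; credit = $325 − $165 = $160.

$160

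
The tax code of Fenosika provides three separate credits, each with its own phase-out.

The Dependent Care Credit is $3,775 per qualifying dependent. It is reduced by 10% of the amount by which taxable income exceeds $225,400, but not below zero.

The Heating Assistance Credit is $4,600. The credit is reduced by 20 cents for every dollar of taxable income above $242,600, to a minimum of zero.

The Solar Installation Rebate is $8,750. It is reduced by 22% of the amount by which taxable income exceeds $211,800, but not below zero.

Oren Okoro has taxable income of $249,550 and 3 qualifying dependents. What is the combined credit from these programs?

Dependent Care Credit: base = 3 × $3,775 = $11,325. 10% of the $24,150 excess over $225,400 is $2,415; credit = $11,325 − $2,415 = $8,910.
Heating Assistance Credit: 20% of the $6,950 excess over $242,600 is $1,390; credit = $4,600 − $1,390 = $3,210.
Solar Installation Rebate: 22% of the $37,750 excess over $211,800 is $8,305; credit = $8,750 − $8,305 = $445.
Total: $8,910 + $3,210 + $445 = $12,565.

$12,565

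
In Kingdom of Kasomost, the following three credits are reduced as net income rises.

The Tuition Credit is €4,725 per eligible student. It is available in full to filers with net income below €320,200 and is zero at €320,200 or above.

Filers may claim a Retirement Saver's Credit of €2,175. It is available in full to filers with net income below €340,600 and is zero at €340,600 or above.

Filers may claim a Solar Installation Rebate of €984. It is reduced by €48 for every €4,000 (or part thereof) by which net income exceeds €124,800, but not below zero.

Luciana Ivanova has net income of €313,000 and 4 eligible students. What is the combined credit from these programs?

Tuition Credit: base = 4 × €4,725 = €18,900. €313,000 is below the €320,200 cutoff, so the full €18,900 applies.
Retirement Saver's Credit: €313,000 is below the €340,600 cutoff, so the full €2,175 applies.
Solar Installation Rebate: income exceeds €124,800 by €188,200 → 48 increments × €48 = €2,304 ≥ base, so the credit is €0.
Total: €18,900 + €2,175 + €0 = €21,075.

€21,075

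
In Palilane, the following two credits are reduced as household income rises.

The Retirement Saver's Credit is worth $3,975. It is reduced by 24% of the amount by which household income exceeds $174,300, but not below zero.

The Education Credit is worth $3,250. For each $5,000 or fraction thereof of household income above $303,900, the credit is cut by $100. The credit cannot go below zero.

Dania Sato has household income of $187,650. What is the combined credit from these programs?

$4,021

Retirement Saver's Credit: 24% of the $13,350 excess over $174,300 is $3,204; credit = $3,975 − $3,204 = $771.
Education Credit: $187,650 is at or below the $303,900 threshold, so the full $3,250 applies.
Total: $771 + $3,250 = $4,021.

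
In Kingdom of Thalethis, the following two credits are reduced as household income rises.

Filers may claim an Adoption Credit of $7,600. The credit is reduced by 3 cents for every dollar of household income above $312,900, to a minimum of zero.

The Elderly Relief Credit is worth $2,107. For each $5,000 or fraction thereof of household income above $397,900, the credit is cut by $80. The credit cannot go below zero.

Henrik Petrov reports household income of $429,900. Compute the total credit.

Adoption Credit: 3% of the $117,000 excess over $312,900 is $3,510; credit = $7,600 − $3,510 = $4,090.
Elderly Relief Credit: income exceeds $397,900 by $32,000, which is 7 full-or-partial $5,000 increments; reduction = 7 × $80 = $560, leaving $1,547.
Total: $4,090 + $1,547 = $5,637.

$5,637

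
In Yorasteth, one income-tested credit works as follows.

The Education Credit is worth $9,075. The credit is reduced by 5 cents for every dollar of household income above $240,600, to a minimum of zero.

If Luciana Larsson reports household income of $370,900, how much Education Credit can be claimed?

Education Credit: 5% of the $130,300 excess over $240,600 is $6,515; credit = $9,075 − $6,515 = $2,560.

$2,560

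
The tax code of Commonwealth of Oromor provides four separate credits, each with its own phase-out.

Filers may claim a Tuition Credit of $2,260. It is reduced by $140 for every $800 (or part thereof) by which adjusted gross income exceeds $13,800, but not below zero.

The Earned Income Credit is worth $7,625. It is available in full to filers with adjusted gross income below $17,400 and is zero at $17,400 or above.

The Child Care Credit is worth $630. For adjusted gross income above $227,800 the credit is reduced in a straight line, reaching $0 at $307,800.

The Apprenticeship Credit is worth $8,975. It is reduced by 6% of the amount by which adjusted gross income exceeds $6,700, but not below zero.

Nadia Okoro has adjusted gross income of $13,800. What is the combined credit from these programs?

$19,064

Tuition Credit: $13,800 is at or below the $13,800 threshold, so the full $2,260 applies.
Earned Income Credit: $13,800 is below the $17,400 cutoff, so the full $7,625 applies.
Child Care Credit: $13,800 is at or below the $227,800 threshold, so the full $630 applies.
Apprenticeship Credit: 6% of the $7,100 excess over $6,700 is $426; credit = $8,975 − $426 = $8,549.
Total: $2,260 + $7,625 + $630 + $8,549 = $19,064.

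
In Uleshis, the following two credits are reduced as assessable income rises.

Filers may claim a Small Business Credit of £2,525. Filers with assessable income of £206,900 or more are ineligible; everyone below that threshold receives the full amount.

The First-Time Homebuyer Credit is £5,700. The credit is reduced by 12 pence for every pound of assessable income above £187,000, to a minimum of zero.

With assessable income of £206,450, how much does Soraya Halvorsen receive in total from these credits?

£5,891

Small Business Credit: £206,450 is below the £206,900 cutoff, so the full £2,525 applies.
First-Time Homebuyer Credit: 12% of the £19,450 excess over £187,000 is £2,334; credit = £5,700 − £2,334 = £3,366.
Total: £2,525 + £3,366 = £5,891.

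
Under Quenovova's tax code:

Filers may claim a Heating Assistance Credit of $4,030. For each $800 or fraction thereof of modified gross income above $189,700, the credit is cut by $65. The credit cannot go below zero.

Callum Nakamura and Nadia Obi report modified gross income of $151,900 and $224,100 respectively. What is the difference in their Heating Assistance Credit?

$2,795

Callum ($151,900): Heating Assistance Credit: $151,900 is at or below the $189,700 threshold, so the full $4,030 applies.
Nadia ($224,100): Heating Assistance Credit: income exceeds $189,700 by $34,400, which is 43 full-or-partial $800 increments; reduction = 43 × $65 = $2,795, leaving $1,235.
Difference: |$4,030 − $1,235| = $2,795.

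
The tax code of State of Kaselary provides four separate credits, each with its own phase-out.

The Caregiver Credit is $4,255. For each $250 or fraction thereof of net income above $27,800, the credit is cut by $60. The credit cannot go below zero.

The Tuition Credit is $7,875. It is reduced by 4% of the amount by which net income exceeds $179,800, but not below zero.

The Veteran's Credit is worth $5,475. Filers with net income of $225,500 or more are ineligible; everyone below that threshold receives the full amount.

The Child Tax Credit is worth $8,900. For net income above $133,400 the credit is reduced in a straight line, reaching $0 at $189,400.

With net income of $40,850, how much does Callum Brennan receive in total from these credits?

Caregiver Credit: income exceeds $27,800 by $13,050, which is 53 full-or-partial $250 increments; reduction = 53 × $60 = $3,180, leaving $1,075.
Tuition Credit: $40,850 is at or below the $179,800 threshold, so the full $7,875 applies.
Veteran's Credit: $40,850 is below the $225,500 cutoff, so the full $5,475 applies.
Child Tax Credit: $40,850 is at or below the $133,400 threshold, so the full $8,900 applies.
Total: $1,075 + $7,875 + $5,475 + $8,900 = $23,325.

$23,325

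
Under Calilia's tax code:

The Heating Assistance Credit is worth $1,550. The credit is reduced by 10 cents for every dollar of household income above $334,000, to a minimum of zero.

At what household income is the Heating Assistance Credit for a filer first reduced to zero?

$349,500

The credit falls by 10% of each dollar above $334,000, so it reaches zero when the excess is $1,550 / 10% = $15,500: income = $334,000 + $15,500 = $349,500.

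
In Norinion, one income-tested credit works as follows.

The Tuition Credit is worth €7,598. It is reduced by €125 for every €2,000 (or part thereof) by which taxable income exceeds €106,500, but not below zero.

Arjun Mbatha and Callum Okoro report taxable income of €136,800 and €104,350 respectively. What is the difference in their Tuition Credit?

€2,000

Arjun (€136,800): Tuition Credit: income exceeds €106,500 by €30,300, which is 16 full-or-partial €2,000 increments; reduction = 16 × €125 = €2,000, leaving €5,598.
Callum (€104,350): Tuition Credit: €104,350 is at or below the €106,500 threshold, so the full €7,598 applies.
Difference: |€5,598 − €7,598| = €2,000.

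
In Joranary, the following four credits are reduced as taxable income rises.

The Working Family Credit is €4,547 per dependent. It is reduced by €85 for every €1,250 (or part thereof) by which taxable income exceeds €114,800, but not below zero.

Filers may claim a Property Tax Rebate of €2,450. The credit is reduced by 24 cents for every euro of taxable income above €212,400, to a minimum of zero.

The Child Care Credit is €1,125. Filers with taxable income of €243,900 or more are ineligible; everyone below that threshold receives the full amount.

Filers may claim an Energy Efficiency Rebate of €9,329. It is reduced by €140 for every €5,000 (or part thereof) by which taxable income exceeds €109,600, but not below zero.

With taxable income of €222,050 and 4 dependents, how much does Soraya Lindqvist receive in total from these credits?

Working Family Credit: base = 4 × €4,547 = €18,188. income exceeds €114,800 by €107,250, which is 86 full-or-partial €1,250 increments; reduction = 86 × €85 = €7,310, leaving €10,878.
Property Tax Rebate: 24% of the €9,650 excess over €212,400 is €2,316; credit = €2,450 − €2,316 = €134.
Child Care Credit: €222,050 is below the €243,900 cutoff, so the full €1,125 applies.
Energy Efficiency Rebate: income exceeds €109,600 by €112,450, which is 23 full-or-partial €5,000 increments; reduction = 23 × €140 = €3,220, leaving €6,109.
Total: €10,878 + €134 + €1,125 + €6,109 = €18,246.

€18,246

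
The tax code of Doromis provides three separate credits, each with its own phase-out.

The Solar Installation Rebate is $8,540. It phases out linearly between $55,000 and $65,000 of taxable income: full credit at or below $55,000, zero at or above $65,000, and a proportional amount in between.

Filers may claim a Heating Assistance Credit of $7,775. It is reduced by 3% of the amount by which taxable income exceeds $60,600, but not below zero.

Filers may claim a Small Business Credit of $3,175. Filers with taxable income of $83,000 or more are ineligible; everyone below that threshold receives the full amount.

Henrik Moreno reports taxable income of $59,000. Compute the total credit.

Solar Installation Rebate: $59,000 is $4,000 into a $10,000 phase-out range, leaving 6,000/10,000 of the credit: $8,540 × 6,000/10,000 = $5,124.
Heating Assistance Credit: $59,000 is at or below the $60,600 threshold, so the full $7,775 applies.
Small Business Credit: $59,000 is below the $83,000 cutoff, so the full $3,175 applies.
Total: $5,124 + $7,775 + $3,175 = $16,074.

$16,074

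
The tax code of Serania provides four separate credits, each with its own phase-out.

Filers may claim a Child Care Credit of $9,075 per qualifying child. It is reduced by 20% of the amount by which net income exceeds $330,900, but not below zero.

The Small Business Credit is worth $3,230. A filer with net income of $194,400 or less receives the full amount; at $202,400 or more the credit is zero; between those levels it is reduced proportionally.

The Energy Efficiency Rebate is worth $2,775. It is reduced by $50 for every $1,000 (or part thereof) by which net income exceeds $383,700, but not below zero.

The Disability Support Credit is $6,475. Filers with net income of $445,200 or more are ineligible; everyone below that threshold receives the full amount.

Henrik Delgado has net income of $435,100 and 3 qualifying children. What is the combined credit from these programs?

$13,035

Child Care Credit: base = 3 × $9,075 = $27,225. 20% of the $104,200 excess over $330,900 is $20,840; credit = $27,225 − $20,840 = $6,385.
Small Business Credit: $435,100 is at or above $202,400, so the credit is $0.
Energy Efficiency Rebate: income exceeds $383,700 by $51,400, which is 52 full-or-partial $1,000 increments; reduction = 52 × $50 = $2,600, leaving $175.
Disability Support Credit: $435,100 is below the $445,200 cutoff, so the full $6,475 applies.
Total: $6,385 + $0 + $175 + $6,475 = $13,035.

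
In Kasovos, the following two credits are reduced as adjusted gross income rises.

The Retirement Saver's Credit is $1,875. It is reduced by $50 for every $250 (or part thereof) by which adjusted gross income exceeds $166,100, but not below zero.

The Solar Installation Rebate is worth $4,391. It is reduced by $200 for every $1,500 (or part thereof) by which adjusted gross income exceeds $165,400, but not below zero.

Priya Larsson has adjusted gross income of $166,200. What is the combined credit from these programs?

Retirement Saver's Credit: income exceeds $166,100 by $100, which is 1 full-or-partial $250 increment; reduction = 1 × $50 = $50, leaving $1,825.
Solar Installation Rebate: income exceeds $165,400 by $800, which is 1 full-or-partial $1,500 increment; reduction = 1 × $200 = $200, leaving $4,191.
Total: $1,825 + $4,191 = $6,016.

$6,016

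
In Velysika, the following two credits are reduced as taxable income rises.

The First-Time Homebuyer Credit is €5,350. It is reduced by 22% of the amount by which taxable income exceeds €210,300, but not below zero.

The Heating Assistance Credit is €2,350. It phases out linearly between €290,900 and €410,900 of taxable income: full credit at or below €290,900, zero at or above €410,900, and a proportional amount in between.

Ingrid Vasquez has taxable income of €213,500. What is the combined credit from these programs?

First-Time Homebuyer Credit: 22% of the €3,200 excess over €210,300 is €704; credit = €5,350 − €704 = €4,646.
Heating Assistance Credit: €213,500 is at or below the €290,900 threshold, so the full €2,350 applies.
Total: €4,646 + €2,350 = €6,996.

€6,996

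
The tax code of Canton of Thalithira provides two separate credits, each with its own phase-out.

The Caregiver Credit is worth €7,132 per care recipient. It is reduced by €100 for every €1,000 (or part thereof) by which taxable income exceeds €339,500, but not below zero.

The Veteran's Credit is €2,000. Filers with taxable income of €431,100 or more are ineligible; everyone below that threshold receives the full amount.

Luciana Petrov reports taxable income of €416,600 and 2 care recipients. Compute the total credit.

Caregiver Credit: base = 2 × €7,132 = €14,264. income exceeds €339,500 by €77,100, which is 78 full-or-partial €1,000 increments; reduction = 78 × €100 = €7,800, leaving €6,464.
Veteran's Credit: €416,600 is below the €431,100 cutoff, so the full €2,000 applies.
Total: €6,464 + €2,000 = €8,464.

€8,464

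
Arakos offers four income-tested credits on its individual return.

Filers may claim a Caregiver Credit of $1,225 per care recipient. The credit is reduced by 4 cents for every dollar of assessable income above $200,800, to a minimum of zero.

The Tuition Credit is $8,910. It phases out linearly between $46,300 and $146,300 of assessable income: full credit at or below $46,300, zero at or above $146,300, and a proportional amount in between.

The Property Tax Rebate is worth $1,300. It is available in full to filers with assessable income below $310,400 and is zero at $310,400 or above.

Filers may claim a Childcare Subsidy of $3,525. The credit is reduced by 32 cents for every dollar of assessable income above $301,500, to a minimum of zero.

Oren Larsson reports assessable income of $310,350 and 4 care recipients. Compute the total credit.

$2,511

Caregiver Credit: base = 4 × $1,225 = $4,900. 4% of the $109,550 excess over $200,800 is $4,382; credit = $4,900 − $4,382 = $518.
Tuition Credit: $310,350 is at or above $146,300, so the credit is $0.
Property Tax Rebate: $310,350 is below the $310,400 cutoff, so the full $1,300 applies.
Childcare Subsidy: 32% of the $8,850 excess over $301,500 is $2,832; credit = $3,525 − $2,832 = $693.
Total: $518 + $0 + $1,300 + $693 = $2,511.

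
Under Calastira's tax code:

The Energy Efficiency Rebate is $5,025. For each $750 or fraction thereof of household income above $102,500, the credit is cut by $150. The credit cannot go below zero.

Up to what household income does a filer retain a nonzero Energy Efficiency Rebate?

$127,250

After 33 increments the reduction is 33 × $150 = $4,950, leaving $75; one more increment wipes it out. Increment 33 ends at excess 33 × $750 = $24,750, so the highest qualifying income is $102,500 + $24,750 = $127,250.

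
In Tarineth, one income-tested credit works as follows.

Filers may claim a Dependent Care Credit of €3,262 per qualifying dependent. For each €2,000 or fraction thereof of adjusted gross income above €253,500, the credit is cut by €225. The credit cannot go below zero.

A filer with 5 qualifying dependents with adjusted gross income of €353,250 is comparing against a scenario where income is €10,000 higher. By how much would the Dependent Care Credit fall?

At €353,250 — base = 5 × €3,262 = €16,310. income exceeds €253,500 by €99,750, which is 50 full-or-partial €2,000 increments; reduction = 50 × €225 = €11,250, leaving €5,060.
At €363,250 — base = 5 × €3,262 = €16,310. income exceeds €253,500 by €109,750, which is 55 full-or-partial €2,000 increments; reduction = 55 × €225 = €12,375, leaving €3,935.
Lost: €5,060 − €3,935 = €1,125.

€1,125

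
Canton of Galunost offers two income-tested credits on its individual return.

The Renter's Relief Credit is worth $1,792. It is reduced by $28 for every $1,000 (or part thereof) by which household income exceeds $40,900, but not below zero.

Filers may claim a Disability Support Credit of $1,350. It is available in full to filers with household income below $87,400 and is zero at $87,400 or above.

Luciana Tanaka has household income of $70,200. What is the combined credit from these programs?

Renter's Relief Credit: income exceeds $40,900 by $29,300, which is 30 full-or-partial $1,000 increments; reduction = 30 × $28 = $840, leaving $952.
Disability Support Credit: $70,200 is below the $87,400 cutoff, so the full $1,350 applies.
Total: $952 + $1,350 = $2,302.

$2,302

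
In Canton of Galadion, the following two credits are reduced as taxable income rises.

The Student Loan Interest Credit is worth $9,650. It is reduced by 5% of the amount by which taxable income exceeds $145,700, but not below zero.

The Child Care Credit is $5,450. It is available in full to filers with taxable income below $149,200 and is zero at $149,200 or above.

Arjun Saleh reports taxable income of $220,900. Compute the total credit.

$5,890

Student Loan Interest Credit: 5% of the $75,200 excess over $145,700 is $3,760; credit = $9,650 − $3,760 = $5,890.
Child Care Credit: $220,900 meets or exceeds the $149,200 cutoff, so the credit is $0.
Total: $5,890 + $0 = $5,890.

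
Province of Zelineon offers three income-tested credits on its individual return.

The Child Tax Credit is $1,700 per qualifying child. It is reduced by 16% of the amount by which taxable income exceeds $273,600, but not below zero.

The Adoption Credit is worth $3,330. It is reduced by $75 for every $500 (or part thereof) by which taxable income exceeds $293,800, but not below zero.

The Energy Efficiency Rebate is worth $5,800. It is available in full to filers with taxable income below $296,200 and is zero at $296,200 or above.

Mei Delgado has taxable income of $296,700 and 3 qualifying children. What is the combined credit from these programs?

$4,284

Child Tax Credit: base = 3 × $1,700 = $5,100. 16% of the $23,100 excess over $273,600 is $3,696; credit = $5,100 − $3,696 = $1,404.
Adoption Credit: income exceeds $293,800 by $2,900, which is 6 full-or-partial $500 increments; reduction = 6 × $75 = $450, leaving $2,880.
Energy Efficiency Rebate: $296,700 meets or exceeds the $296,200 cutoff, so the credit is $0.
Total: $1,404 + $2,880 + $0 = $4,284.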